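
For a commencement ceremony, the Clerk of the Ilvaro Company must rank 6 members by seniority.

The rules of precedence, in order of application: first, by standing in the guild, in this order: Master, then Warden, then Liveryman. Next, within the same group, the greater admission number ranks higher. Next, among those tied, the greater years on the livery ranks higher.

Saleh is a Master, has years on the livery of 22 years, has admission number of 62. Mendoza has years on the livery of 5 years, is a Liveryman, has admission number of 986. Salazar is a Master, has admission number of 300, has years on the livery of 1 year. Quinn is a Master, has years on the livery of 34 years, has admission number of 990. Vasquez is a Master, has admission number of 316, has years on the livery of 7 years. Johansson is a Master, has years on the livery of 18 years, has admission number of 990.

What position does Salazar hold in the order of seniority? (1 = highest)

4

By standing in the guild: Quinn, Johansson, Vasquez, Salazar and Saleh (Master); then Mendoza (Liveryman).
Among Quinn, Johansson, Vasquez, Salazar and Saleh, by admission number (higher first): Quinn and Johansson (990) before Vasquez (316) before Salazar (300) before Saleh (62).
Among Quinn and Johansson, by years on the livery (higher first): Quinn (34 years) before Johansson (18 years).
Order: Quinn, Johansson, Vasquez, Salazar, Saleh, Mendoza. So position 4.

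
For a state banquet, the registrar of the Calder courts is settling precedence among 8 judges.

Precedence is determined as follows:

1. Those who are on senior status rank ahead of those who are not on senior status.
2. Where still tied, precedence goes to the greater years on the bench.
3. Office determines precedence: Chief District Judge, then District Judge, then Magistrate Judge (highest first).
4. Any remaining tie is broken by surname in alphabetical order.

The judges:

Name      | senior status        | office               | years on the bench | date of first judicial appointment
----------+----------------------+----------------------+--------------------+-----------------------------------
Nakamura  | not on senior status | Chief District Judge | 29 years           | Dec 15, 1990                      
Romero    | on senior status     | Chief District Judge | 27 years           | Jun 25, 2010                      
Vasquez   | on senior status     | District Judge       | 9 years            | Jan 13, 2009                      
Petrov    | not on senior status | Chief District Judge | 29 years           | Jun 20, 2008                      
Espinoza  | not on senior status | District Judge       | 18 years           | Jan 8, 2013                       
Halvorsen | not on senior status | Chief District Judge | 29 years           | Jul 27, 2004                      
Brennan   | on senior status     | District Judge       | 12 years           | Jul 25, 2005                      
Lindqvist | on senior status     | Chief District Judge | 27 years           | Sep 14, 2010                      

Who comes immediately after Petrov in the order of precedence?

By the first rule: Lindqvist, Romero, Brennan and Vasquez (each on senior status); then Halvorsen, Nakamura, Petrov and Espinoza (each not on senior status).
Among Lindqvist, Romero, Brennan and Vasquez, by years on the bench (higher first): Lindqvist and Romero (27 years) before Brennan (12 years) before Vasquez (9 years).
Lindqvist and Romero are each Chief District Judge, so the next rule applies.
Among Lindqvist and Romero, alphabetically by surname: Lindqvist before Romero.
Among Halvorsen, Nakamura, Petrov and Espinoza, by years on the bench (higher first): Halvorsen, Nakamura and Petrov (29 years) before Espinoza (18 years).
Halvorsen, Nakamura and Petrov are each Chief District Judge, so the next rule applies.
Among Halvorsen, Nakamura and Petrov, alphabetically by surname: Halvorsen before Nakamura before Petrov.
Order: Lindqvist, Romero, Brennan, Vasquez, Halvorsen, Nakamura, Petrov, Espinoza.

Espinoza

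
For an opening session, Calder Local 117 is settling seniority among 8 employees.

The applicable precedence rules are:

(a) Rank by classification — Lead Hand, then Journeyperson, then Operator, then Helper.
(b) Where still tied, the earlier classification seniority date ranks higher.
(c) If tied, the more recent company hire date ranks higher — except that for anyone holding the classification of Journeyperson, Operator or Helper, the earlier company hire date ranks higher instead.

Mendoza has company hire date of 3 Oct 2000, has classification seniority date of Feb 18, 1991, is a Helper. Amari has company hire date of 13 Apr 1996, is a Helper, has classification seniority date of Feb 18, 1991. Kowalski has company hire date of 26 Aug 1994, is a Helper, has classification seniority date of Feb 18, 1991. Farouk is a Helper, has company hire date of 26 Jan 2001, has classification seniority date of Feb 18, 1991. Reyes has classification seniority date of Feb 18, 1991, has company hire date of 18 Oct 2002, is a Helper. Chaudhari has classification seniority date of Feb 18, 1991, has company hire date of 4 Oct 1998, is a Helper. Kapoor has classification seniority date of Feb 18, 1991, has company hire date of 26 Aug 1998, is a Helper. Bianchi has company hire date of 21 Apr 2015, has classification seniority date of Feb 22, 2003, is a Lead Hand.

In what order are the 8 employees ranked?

By classification: Bianchi (Lead Hand); then Kowalski, Amari, Kapoor, Chaudhari, Mendoza, Farouk and Reyes (Helper).
Kowalski, Amari, Kapoor, Chaudhari, Mendoza, Farouk and Reyes all have classification seniority date Feb 18, 1991, so the next rule applies.
Among Kowalski, Amari, Kapoor, Chaudhari, Mendoza, Farouk and Reyes, by company hire date (earlier first) (reversed rule for this group): Kowalski (26 Aug 1994) before Amari (13 Apr 1996) before Kapoor (26 Aug 1998) before Chaudhari (4 Oct 1998) before Mendoza (3 Oct 2000) before Farouk (26 Jan 2001) before Reyes (18 Oct 2002).
Full order: Bianchi, Kowalski, Amari, Kapoor, Chaudhari, Mendoza, Farouk, Reyes.

Bianchi, Kowalski, Amari, Kapoor, Chaudhari, Mendoza, Farouk, Reyes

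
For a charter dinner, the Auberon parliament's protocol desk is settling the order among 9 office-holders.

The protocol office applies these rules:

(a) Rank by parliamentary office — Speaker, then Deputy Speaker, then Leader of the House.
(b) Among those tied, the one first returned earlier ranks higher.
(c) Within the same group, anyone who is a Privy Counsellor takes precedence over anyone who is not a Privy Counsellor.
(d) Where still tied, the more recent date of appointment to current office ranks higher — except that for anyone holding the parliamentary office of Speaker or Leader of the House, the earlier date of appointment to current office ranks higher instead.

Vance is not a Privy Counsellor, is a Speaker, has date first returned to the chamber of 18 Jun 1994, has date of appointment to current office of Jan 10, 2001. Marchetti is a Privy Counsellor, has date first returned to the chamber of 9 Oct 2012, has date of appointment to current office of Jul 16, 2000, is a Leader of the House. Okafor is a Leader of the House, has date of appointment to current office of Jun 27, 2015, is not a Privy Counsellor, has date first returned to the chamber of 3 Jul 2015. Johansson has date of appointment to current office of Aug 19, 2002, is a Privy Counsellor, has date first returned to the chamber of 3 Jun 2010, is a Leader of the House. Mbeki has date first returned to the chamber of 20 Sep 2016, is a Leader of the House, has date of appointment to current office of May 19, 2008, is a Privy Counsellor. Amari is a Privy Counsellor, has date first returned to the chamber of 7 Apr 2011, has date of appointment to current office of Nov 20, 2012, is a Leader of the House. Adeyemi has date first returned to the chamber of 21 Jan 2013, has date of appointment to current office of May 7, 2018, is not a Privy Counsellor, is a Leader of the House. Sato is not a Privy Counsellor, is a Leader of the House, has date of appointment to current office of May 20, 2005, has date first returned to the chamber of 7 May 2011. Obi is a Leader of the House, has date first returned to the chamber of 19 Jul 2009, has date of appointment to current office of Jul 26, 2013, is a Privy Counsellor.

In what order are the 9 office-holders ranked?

By parliamentary office: Vance (Speaker); then Obi, Johansson, Amari, Sato, Marchetti, Adeyemi, Okafor and Mbeki (Leader of the House).
Among Obi, Johansson, Amari, Sato, Marchetti, Adeyemi, Okafor and Mbeki, by date first returned to the chamber (earlier first): Obi (19 Jul 2009) before Johansson (3 Jun 2010) before Amari (7 Apr 2011) before Sato (7 May 2011) before Marchetti (9 Oct 2012) before Adeyemi (21 Jan 2013) before Okafor (3 Jul 2015) before Mbeki (20 Sep 2016).
Full order: Vance, Obi, Johansson, Amari, Sato, Marchetti, Adeyemi, Okafor, Mbeki.

Vance, Obi, Johansson, Amari, Sato, Marchetti, Adeyemi, Okafor, Mbeki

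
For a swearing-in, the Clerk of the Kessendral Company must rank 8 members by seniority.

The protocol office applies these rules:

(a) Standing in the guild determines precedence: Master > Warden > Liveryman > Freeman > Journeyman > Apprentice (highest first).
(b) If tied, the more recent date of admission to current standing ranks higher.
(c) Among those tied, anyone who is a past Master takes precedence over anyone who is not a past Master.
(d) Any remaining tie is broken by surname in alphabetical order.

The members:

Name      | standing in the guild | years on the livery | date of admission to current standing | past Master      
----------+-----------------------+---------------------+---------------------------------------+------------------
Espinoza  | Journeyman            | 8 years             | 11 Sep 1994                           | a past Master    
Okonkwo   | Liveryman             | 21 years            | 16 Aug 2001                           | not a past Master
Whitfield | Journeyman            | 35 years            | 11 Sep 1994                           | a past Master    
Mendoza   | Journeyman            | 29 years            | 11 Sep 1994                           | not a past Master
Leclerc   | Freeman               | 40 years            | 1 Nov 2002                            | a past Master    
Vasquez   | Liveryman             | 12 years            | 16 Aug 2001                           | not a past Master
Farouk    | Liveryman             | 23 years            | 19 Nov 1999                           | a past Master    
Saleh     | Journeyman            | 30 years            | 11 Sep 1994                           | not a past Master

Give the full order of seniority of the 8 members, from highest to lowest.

By standing in the guild: Okonkwo, Vasquez and Farouk (Liveryman); then Leclerc (Freeman); then Espinoza, Whitfield, Mendoza and Saleh (Journeyman).
Among Okonkwo, Vasquez and Farouk, by date of admission to current standing (later first): Okonkwo and Vasquez (16 Aug 2001) before Farouk (19 Nov 1999).
Okonkwo and Vasquez are each not a past Master, so the next rule applies.
Among Okonkwo and Vasquez, alphabetically by surname: Okonkwo before Vasquez.
Espinoza, Whitfield, Mendoza and Saleh all have date of admission to current standing 11 Sep 1994, so the next rule applies.
Among Espinoza, Whitfield, Mendoza and Saleh, a past Master before not a past Master: Espinoza and Whitfield (a past Master) before Mendoza and Saleh (not a past Master).
Among Espinoza and Whitfield, alphabetically by surname: Espinoza before Whitfield.
Among Mendoza and Saleh, alphabetically by surname: Mendoza before Saleh.
Full order: Okonkwo, Vasquez, Farouk, Leclerc, Espinoza, Whitfield, Mendoza, Saleh.

Okonkwo, Vasquez, Farouk, Leclerc, Espinoza, Whitfield, Mendoza, Saleh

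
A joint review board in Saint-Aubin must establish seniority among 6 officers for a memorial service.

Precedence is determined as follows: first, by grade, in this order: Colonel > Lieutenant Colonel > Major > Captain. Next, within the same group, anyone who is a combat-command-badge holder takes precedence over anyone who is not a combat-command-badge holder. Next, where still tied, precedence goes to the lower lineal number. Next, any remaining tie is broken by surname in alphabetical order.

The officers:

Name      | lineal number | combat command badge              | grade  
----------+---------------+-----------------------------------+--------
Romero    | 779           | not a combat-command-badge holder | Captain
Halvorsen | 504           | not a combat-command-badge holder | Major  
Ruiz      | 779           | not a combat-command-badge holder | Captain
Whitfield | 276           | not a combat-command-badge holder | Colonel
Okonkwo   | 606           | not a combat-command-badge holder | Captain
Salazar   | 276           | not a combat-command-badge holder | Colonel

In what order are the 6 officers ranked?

Salazar, Whitfield, Halvorsen, Okonkwo, Romero, Ruiz

By grade: Salazar and Whitfield (Colonel); then Halvorsen (Major); then Okonkwo, Romero and Ruiz (Captain).
Salazar and Whitfield are each not a combat-command-badge holder, so the next rule applies.
Salazar and Whitfield both have lineal number 276, so the next rule applies.
Among Salazar and Whitfield, alphabetically by surname: Salazar before Whitfield.
Okonkwo, Romero and Ruiz are each not a combat-command-badge holder, so the next rule applies.
Among Okonkwo, Romero and Ruiz, by lineal number (lower first): Okonkwo (606) before Romero and Ruiz (779).
Among Romero and Ruiz, alphabetically by surname: Romero before Ruiz.
Full order: Salazar, Whitfield, Halvorsen, Okonkwo, Romero, Ruiz.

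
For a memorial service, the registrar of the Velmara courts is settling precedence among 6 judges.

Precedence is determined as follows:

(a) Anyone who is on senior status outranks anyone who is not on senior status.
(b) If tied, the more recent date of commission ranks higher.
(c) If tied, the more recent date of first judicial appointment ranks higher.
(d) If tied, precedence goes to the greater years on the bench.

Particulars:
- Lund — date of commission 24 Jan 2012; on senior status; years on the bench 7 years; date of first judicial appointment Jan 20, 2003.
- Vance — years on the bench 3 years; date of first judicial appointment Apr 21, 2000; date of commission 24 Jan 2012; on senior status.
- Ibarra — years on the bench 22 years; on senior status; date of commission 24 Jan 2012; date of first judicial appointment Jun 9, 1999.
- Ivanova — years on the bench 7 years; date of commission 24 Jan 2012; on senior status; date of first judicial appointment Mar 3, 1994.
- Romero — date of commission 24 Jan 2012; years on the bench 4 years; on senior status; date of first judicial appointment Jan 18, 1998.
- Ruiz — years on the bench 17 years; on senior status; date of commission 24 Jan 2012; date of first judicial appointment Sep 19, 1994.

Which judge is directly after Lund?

Vance

By the first rule: Lund, Vance, Ibarra, Romero, Ruiz and Ivanova (each on senior status).
Lund, Vance, Ibarra, Romero, Ruiz and Ivanova all have date of commission 24 Jan 2012, so the next rule applies.
Among Lund, Vance, Ibarra, Romero, Ruiz and Ivanova, by date of first judicial appointment (later first): Lund (Jan 20, 2003) before Vance (Apr 21, 2000) before Ibarra (Jun 9, 1999) before Romero (Jan 18, 1998) before Ruiz (Sep 19, 1994) before Ivanova (Mar 3, 1994).
Order: Lund, Vance, Ibarra, Romero, Ruiz, Ivanova.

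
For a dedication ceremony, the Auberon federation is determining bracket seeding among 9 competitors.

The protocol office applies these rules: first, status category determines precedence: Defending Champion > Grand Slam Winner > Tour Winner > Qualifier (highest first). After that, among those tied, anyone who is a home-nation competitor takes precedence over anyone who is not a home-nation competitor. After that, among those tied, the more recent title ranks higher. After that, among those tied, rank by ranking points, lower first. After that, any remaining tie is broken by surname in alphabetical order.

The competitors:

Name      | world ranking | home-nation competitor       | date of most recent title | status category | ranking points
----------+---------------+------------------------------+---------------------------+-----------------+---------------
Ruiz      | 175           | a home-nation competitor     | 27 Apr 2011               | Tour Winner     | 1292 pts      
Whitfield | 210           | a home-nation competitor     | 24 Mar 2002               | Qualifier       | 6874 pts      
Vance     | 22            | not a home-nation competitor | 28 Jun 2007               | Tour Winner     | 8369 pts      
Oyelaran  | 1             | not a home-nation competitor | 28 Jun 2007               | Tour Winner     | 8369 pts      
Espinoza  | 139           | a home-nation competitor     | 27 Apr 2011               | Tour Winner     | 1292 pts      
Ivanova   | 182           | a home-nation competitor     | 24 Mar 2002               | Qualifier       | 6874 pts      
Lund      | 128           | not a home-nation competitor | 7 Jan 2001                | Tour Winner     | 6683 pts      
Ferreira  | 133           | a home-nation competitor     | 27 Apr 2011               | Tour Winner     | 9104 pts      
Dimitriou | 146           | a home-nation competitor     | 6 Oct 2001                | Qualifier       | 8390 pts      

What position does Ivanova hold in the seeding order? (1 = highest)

By status category: Espinoza, Ruiz, Ferreira, Oyelaran, Vance and Lund (Tour Winner); then Ivanova, Whitfield and Dimitriou (Qualifier).
Among Espinoza, Ruiz, Ferreira, Oyelaran, Vance and Lund, a home-nation competitor before not a home-nation competitor: Espinoza, Ruiz and Ferreira (a home-nation competitor) before Oyelaran, Vance and Lund (not a home-nation competitor).
Espinoza, Ruiz and Ferreira all have date of most recent title 27 Apr 2011, so the next rule applies.
Among Espinoza, Ruiz and Ferreira, by ranking points (lower first): Espinoza and Ruiz (1292 pts) before Ferreira (9104 pts).
Among Espinoza and Ruiz, alphabetically by surname: Espinoza before Ruiz.
Among Oyelaran, Vance and Lund, by date of most recent title (later first): Oyelaran and Vance (28 Jun 2007) before Lund (7 Jan 2001).
Oyelaran and Vance both have ranking points 8369 pts, so the next rule applies.
Among Oyelaran and Vance, alphabetically by surname: Oyelaran before Vance.
Ivanova, Whitfield and Dimitriou are each a home-nation competitor, so the next rule applies.
Among Ivanova, Whitfield and Dimitriou, by date of most recent title (later first): Ivanova and Whitfield (24 Mar 2002) before Dimitriou (6 Oct 2001).
Ivanova and Whitfield both have ranking points 6874 pts, so the next rule applies.
Among Ivanova and Whitfield, alphabetically by surname: Ivanova before Whitfield.
Order: Espinoza, Ruiz, Ferreira, Oyelaran, Vance, Lund, Ivanova, Whitfield, Dimitriou. So position 7.

7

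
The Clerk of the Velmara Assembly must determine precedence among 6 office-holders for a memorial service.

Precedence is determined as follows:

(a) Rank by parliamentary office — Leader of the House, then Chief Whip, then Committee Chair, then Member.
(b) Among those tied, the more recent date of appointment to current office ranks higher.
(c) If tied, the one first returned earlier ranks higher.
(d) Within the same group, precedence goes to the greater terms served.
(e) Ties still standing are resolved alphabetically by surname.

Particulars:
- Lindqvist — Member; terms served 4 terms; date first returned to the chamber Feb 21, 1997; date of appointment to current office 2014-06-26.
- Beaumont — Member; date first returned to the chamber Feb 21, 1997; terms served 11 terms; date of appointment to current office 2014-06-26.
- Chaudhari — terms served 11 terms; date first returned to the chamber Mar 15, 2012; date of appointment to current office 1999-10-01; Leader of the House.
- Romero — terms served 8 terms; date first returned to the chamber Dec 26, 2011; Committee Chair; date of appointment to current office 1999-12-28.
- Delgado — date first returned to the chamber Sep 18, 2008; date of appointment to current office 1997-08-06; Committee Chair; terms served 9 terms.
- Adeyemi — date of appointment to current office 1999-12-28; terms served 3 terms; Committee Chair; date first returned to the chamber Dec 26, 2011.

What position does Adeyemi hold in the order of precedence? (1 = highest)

3

By parliamentary office: Chaudhari (Leader of the House); then Romero, Adeyemi and Delgado (Committee Chair); then Beaumont and Lindqvist (Member).
Among Romero, Adeyemi and Delgado, by date of appointment to current office (later first): Romero and Adeyemi (1999-12-28) before Delgado (1997-08-06).
Romero and Adeyemi both have date first returned to the chamber Dec 26, 2011, so the next rule applies.
Among Romero and Adeyemi, by terms served (higher first): Romero (8 terms) before Adeyemi (3 terms).
Beaumont and Lindqvist both have date of appointment to current office 2014-06-26, so the next rule applies.
Beaumont and Lindqvist both have date first returned to the chamber Feb 21, 1997, so the next rule applies.
Among Beaumont and Lindqvist, by terms served (higher first): Beaumont (11 terms) before Lindqvist (4 terms).
Order: Chaudhari, Romero, Adeyemi, Delgado, Beaumont, Lindqvist. So position 3.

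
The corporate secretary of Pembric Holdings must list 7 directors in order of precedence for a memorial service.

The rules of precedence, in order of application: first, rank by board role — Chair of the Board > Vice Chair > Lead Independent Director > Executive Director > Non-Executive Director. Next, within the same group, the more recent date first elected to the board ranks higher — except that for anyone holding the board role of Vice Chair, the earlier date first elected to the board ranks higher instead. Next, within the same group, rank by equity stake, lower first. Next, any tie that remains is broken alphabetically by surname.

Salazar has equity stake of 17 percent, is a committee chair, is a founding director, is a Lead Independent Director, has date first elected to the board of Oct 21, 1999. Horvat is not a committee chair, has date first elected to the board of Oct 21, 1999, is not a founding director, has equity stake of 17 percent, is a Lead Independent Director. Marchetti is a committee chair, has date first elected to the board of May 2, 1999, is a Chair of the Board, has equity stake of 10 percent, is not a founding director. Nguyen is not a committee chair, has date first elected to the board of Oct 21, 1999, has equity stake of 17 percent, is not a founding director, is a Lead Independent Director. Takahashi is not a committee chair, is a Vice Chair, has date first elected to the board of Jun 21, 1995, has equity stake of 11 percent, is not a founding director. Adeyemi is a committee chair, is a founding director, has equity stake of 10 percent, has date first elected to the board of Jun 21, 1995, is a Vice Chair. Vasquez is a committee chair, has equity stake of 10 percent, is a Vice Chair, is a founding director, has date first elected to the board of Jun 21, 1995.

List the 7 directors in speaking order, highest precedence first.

By board role: Marchetti (Chair of the Board); then Adeyemi, Vasquez and Takahashi (Vice Chair); then Horvat, Nguyen and Salazar (Lead Independent Director).
Adeyemi, Vasquez and Takahashi all have date first elected to the board Jun 21, 1995, so the next rule applies.
Among Adeyemi, Vasquez and Takahashi, by equity stake (lower first): Adeyemi and Vasquez (10 percent) before Takahashi (11 percent).
Among Adeyemi and Vasquez, alphabetically by surname: Adeyemi before Vasquez.
Horvat, Nguyen and Salazar all have date first elected to the board Oct 21, 1999, so the next rule applies.
Horvat, Nguyen and Salazar all have equity stake 17 percent, so the next rule applies.
Among Horvat, Nguyen and Salazar, alphabetically by surname: Horvat before Nguyen before Salazar.
Full order: Marchetti, Adeyemi, Vasquez, Takahashi, Horvat, Nguyen, Salazar.

Marchetti, Adeyemi, Vasquez, Takahashi, Horvat, Nguyen, Salazar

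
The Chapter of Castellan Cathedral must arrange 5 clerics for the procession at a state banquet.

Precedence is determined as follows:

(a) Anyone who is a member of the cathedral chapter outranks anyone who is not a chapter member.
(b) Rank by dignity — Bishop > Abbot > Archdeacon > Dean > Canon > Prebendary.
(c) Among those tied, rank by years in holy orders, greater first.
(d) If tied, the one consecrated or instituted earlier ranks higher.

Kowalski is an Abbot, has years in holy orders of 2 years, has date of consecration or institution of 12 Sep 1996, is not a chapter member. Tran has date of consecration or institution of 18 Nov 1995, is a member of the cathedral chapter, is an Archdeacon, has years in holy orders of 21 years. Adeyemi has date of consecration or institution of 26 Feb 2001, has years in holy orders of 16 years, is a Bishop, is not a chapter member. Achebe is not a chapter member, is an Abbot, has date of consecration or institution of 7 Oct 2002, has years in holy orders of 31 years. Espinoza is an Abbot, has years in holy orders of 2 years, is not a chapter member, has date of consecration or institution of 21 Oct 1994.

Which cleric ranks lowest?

By the first rule: Tran (a member of the cathedral chapter); then Adeyemi, Achebe, Espinoza and Kowalski (each not a chapter member).
Among Adeyemi, Achebe, Espinoza and Kowalski, by dignity: Adeyemi (Bishop) before Achebe, Espinoza and Kowalski (Abbot).
Among Achebe, Espinoza and Kowalski, by years in holy orders (higher first): Achebe (31 years) before Espinoza and Kowalski (2 years).
Among Espinoza and Kowalski, by date of consecration or institution (earlier first): Espinoza (21 Oct 1994) before Kowalski (12 Sep 1996).
Order: Tran, Adeyemi, Achebe, Espinoza, Kowalski.

Kowalski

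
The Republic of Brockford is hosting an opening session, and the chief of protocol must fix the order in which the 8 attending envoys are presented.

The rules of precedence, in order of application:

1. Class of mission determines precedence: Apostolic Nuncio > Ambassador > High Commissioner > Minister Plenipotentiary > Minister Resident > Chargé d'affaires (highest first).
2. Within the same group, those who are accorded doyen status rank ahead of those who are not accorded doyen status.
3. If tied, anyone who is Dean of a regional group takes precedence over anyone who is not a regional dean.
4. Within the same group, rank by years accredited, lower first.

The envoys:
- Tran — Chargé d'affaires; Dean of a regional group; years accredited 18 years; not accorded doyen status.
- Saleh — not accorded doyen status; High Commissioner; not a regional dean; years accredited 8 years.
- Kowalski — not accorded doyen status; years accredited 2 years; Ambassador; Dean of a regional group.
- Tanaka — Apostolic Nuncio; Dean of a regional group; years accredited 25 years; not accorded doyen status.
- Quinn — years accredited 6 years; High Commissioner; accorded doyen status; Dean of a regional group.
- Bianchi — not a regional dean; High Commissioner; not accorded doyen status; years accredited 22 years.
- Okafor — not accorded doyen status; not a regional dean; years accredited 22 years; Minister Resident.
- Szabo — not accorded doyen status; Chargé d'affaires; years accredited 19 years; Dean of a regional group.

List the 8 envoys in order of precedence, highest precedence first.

Tanaka, Kowalski, Quinn, Saleh, Bianchi, Okafor, Tran, Szabo

By class of mission: Tanaka (Apostolic Nuncio); then Kowalski (Ambassador); then Quinn, Saleh and Bianchi (High Commissioner); then Okafor (Minister Resident); then Tran and Szabo (Chargé d'affaires).
Among Quinn, Saleh and Bianchi, accorded doyen status before not accorded doyen status: Quinn (accorded doyen status) before Saleh and Bianchi (not accorded doyen status).
Saleh and Bianchi are each not a regional dean, so the next rule applies.
Among Saleh and Bianchi, by years accredited (lower first): Saleh (8 years) before Bianchi (22 years).
Tran and Szabo are each not accorded doyen status, so the next rule applies.
Tran and Szabo are each Dean of a regional group, so the next rule applies.
Among Tran and Szabo, by years accredited (lower first): Tran (18 years) before Szabo (19 years).
Full order: Tanaka, Kowalski, Quinn, Saleh, Bianchi, Okafor, Tran, Szabo.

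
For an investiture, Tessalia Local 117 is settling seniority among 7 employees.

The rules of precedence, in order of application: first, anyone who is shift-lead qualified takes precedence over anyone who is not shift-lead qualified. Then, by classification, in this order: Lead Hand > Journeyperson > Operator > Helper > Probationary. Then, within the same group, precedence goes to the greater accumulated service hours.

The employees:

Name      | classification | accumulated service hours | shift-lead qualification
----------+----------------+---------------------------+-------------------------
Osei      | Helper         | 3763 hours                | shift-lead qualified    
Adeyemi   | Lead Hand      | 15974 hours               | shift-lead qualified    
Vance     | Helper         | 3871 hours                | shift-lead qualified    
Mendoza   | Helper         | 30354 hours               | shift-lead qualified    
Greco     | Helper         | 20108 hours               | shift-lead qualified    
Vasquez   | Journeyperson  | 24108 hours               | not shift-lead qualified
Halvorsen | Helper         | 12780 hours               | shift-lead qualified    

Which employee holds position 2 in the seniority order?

By the first rule: Adeyemi, Mendoza, Greco, Halvorsen, Vance and Osei (each shift-lead qualified); then Vasquez (not shift-lead qualified).
Among Adeyemi, Mendoza, Greco, Halvorsen, Vance and Osei, by classification: Adeyemi (Lead Hand) before Mendoza, Greco, Halvorsen, Vance and Osei (Helper).
Among Mendoza, Greco, Halvorsen, Vance and Osei, by accumulated service hours (higher first): Mendoza (30354 hours) before Greco (20108 hours) before Halvorsen (12780 hours) before Vance (3871 hours) before Osei (3763 hours).
Order: Adeyemi, Mendoza, Greco, Halvorsen, Vance, Osei, Vasquez.

Mendoza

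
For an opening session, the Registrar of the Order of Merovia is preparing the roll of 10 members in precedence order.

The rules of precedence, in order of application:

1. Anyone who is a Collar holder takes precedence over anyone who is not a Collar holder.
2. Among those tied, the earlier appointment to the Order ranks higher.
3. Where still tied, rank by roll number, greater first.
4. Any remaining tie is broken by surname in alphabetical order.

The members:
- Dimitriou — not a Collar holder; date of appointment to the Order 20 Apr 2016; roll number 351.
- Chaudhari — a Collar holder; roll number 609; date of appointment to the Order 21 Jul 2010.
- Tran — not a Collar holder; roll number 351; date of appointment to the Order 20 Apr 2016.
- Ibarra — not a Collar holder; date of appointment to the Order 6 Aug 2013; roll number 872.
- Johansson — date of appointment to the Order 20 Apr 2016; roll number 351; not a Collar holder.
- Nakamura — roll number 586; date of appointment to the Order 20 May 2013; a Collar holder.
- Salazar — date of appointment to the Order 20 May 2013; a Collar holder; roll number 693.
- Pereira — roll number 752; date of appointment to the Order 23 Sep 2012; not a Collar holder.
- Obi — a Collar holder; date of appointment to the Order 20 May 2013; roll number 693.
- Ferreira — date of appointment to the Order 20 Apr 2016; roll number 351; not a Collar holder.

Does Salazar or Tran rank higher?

Salazar

By the first rule: Chaudhari, Obi, Salazar and Nakamura (each a Collar holder); then Pereira, Ibarra, Dimitriou, Ferreira, Johansson and Tran (each not a Collar holder).
Among Chaudhari, Obi, Salazar and Nakamura, by date of appointment to the Order (earlier first): Chaudhari (21 Jul 2010) before Obi, Salazar and Nakamura (20 May 2013).
Among Obi, Salazar and Nakamura, by roll number (higher first): Obi and Salazar (693) before Nakamura (586).
Among Obi and Salazar, alphabetically by surname: Obi before Salazar.
Among Pereira, Ibarra, Dimitriou, Ferreira, Johansson and Tran, by date of appointment to the Order (earlier first): Pereira (23 Sep 2012) before Ibarra (6 Aug 2013) before Dimitriou, Ferreira, Johansson and Tran (20 Apr 2016).
Dimitriou, Ferreira, Johansson and Tran all have roll number 351, so the next rule applies.
Among Dimitriou, Ferreira, Johansson and Tran, alphabetically by surname: Dimitriou before Ferreira before Johansson before Tran.
So Salazar takes precedence.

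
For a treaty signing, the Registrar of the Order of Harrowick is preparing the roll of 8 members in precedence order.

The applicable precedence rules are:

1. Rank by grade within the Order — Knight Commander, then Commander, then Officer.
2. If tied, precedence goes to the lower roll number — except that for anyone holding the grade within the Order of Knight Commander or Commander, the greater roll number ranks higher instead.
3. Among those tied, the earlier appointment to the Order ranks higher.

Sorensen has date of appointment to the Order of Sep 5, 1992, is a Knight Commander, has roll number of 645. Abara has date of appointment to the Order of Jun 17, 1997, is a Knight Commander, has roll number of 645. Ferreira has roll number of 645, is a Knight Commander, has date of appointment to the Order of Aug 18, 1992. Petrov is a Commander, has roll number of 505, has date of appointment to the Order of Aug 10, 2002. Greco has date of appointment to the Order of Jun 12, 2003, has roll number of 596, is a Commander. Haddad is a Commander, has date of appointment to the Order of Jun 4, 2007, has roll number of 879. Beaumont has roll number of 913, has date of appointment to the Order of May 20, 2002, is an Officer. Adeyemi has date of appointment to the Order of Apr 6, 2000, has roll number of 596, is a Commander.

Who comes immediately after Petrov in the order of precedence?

By grade within the Order: Ferreira, Sorensen and Abara (Knight Commander); then Haddad, Adeyemi, Greco and Petrov (Commander); then Beaumont (Officer).
Ferreira, Sorensen and Abara all have roll number 645, so the next rule applies.
Among Ferreira, Sorensen and Abara, by date of appointment to the Order (earlier first): Ferreira (Aug 18, 1992) before Sorensen (Sep 5, 1992) before Abara (Jun 17, 1997).
Among Haddad, Adeyemi, Greco and Petrov, by roll number (higher first) (reversed rule for this group): Haddad (879) before Adeyemi and Greco (596) before Petrov (505).
Among Adeyemi and Greco, by date of appointment to the Order (earlier first): Adeyemi (Apr 6, 2000) before Greco (Jun 12, 2003).
Order: Ferreira, Sorensen, Abara, Haddad, Adeyemi, Greco, Petrov, Beaumont.

Beaumont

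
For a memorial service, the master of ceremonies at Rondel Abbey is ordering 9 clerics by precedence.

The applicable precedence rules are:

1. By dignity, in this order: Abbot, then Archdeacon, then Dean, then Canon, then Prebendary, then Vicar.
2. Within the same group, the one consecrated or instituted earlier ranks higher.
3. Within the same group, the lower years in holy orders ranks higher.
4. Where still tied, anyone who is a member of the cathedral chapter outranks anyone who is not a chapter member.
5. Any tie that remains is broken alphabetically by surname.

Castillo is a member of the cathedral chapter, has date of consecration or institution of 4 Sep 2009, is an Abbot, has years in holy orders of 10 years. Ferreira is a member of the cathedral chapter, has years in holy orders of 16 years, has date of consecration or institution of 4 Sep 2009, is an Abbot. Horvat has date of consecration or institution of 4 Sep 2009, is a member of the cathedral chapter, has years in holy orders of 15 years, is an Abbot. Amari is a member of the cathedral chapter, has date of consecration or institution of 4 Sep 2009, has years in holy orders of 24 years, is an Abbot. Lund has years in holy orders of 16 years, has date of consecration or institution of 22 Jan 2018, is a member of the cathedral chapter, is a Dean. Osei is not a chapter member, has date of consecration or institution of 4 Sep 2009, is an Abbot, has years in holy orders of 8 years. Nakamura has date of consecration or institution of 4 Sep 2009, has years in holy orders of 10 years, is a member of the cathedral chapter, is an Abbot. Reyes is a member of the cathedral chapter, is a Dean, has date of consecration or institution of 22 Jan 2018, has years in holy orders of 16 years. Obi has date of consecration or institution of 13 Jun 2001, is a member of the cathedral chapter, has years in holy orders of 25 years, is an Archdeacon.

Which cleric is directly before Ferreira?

Horvat

By dignity: Osei, Castillo, Nakamura, Horvat, Ferreira and Amari (Abbot); then Obi (Archdeacon); then Lund and Reyes (Dean).
Osei, Castillo, Nakamura, Horvat, Ferreira and Amari all have date of consecration or institution 4 Sep 2009, so the next rule applies.
Among Osei, Castillo, Nakamura, Horvat, Ferreira and Amari, by years in holy orders (lower first): Osei (8 years) before Castillo and Nakamura (10 years) before Horvat (15 years) before Ferreira (16 years) before Amari (24 years).
Castillo and Nakamura are each a member of the cathedral chapter, so the next rule applies.
Among Castillo and Nakamura, alphabetically by surname: Castillo before Nakamura.
Lund and Reyes both have date of consecration or institution 22 Jan 2018, so the next rule applies.
Lund and Reyes both have years in holy orders 16 years, so the next rule applies.
Lund and Reyes are each a member of the cathedral chapter, so the next rule applies.
Among Lund and Reyes, alphabetically by surname: Lund before Reyes.
Order: Osei, Castillo, Nakamura, Horvat, Ferreira, Amari, Obi, Lund, Reyes.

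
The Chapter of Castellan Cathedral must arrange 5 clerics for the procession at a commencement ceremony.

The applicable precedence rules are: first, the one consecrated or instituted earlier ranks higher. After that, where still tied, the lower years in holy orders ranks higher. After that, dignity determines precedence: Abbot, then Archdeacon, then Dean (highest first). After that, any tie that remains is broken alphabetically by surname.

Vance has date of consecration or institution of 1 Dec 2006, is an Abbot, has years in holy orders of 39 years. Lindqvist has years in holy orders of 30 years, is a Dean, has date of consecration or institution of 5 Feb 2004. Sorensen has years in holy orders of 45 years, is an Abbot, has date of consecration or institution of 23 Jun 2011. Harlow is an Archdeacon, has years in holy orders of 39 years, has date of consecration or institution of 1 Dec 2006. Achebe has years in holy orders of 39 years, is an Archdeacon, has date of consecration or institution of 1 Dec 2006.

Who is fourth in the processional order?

By date of consecration or institution (earlier first): Lindqvist (5 Feb 2004); then Vance, Achebe and Harlow (each 1 Dec 2006); then Sorensen (23 Jun 2011).
Vance, Achebe and Harlow all have years in holy orders 39 years, so the next rule applies.
Among Vance, Achebe and Harlow, by dignity: Vance (Abbot) before Achebe and Harlow (Archdeacon).
Among Achebe and Harlow, alphabetically by surname: Achebe before Harlow.
Order: Lindqvist, Vance, Achebe, Harlow, Sorensen.

Harlow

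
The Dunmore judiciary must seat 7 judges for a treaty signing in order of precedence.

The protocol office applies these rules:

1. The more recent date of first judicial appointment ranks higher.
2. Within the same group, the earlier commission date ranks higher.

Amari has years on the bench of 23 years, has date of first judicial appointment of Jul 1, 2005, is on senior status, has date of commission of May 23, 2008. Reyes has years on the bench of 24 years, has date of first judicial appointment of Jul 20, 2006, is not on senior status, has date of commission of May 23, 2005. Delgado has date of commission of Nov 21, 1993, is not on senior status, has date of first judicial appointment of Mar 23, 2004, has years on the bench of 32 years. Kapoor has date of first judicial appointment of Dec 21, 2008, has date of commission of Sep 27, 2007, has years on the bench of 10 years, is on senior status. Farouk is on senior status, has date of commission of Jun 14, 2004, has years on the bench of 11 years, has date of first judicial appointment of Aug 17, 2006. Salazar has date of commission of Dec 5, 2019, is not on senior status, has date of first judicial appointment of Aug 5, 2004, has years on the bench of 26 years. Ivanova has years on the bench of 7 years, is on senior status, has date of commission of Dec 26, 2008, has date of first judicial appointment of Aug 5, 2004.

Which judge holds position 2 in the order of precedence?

Farouk

By date of first judicial appointment (later first): Kapoor (Dec 21, 2008); then Farouk (Aug 17, 2006); then Reyes (Jul 20, 2006); then Amari (Jul 1, 2005); then Ivanova and Salazar (both Aug 5, 2004); then Delgado (Mar 23, 2004).
Among Ivanova and Salazar, by date of commission (earlier first): Ivanova (Dec 26, 2008) before Salazar (Dec 5, 2019).
Order: Kapoor, Farouk, Reyes, Amari, Ivanova, Salazar, Delgado.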